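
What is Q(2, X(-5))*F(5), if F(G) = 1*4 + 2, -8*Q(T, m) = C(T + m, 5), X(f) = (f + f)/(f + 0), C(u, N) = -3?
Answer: 9/4 ≈ 2.2500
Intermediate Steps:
X(f) = 2 (X(f) = (2*f)/f = 2)
Q(T, m) = 3/8 (Q(T, m) = -⅛*(-3) = 3/8)
F(G) = 6 (F(G) = 4 + 2 = 6)
Q(2, X(-5))*F(5) = (3/8)*6 = 9/4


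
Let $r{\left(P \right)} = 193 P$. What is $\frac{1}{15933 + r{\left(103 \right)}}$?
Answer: $\frac{1}{35812} \approx 2.7924 \cdot 10^{-5}$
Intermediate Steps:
$\frac{1}{15933 + r{\left(103 \right)}} = \frac{1}{15933 + 193 \cdot 103} = \frac{1}{15933 + 19879} = \frac{1}{35812}$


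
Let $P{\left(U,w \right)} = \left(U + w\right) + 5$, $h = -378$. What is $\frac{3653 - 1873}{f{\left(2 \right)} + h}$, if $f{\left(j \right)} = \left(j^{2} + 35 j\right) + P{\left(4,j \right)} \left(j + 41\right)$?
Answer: $\frac{1780}{169} \approx 10.533$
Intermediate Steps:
$P{\left(U,w \right)} = 5 + U + w$
$f{\left(j \right)} = j^{2} + 35 j + \left(9 + j\right) \left(41 + j\right)$ ($f{\left(j \right)} = \left(j^{2} + 35 j\right) + \left(5 + 4 + j\right) \left(j + 41\right) = \left(j^{2} + 35 j\right) + \left(9 + j\right) \left(41 + j\right) = j^{2} + 35 j + \left(9 + j\right) \left(41 + j\right)$)
$\frac{3653 - 1873}{f{\left(2 \right)} + h} = \frac{3653 - 1873}{\left(369 + 2 \cdot 2^{2} + 85 \cdot 2\right) - 378} = \frac{1780}{\left(369 + 2 \cdot 4 + 170\right) - 378} = \frac{1780}{\left(369 + 8 + 170\right) - 378} = \frac{1780}{547 - 378} = \frac{1780}{169}$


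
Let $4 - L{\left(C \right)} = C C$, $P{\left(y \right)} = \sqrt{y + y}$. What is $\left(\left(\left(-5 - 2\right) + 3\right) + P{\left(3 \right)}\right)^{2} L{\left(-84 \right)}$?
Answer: $-155144 + 56416 \sqrt{6} \approx -16954.0$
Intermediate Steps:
$P{\left(y \right)} = \sqrt{2} \sqrt{y}$ ($P{\left(y \right)} = \sqrt{2 y} = \sqrt{2} \sqrt{y}$)
$L{\left(C \right)} = 4 - C^{2}$ ($L{\left(C \right)} = 4 - C C = 4 - C^{2}$)
$\left(\left(\left(-5 - 2\right) + 3\right) + P{\left(3 \right)}\right)^{2} L{\left(-84 \right)} = \left(\left(\left(-5 - 2\right) + 3\right) + \sqrt{2} \sqrt{3}\right)^{2} \left(4 - \left(-84\right)^{2}\right) = \left(\left(-7 + 3\right) + \sqrt{6}\right)^{2} \left(4 - 7056\right) = \left(-4 + \sqrt{6}\right)^{2} \left(4 - 7056\right) = \left(-4 + \sqrt{6}\right)^{2} \left(-7052\right) = - 7052 \left(-4 + \sqrt{6}\right)^{2}$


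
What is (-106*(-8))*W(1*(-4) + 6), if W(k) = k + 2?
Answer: 3392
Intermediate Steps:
W(k) = 2 + k
(-106*(-8))*W(1*(-4) + 6) = (-106*(-8))*(2 + (1*(-4) + 6)) = 848*(2 + (-4 + 6)) = 848*(2 + 2) = 848*4 = 3392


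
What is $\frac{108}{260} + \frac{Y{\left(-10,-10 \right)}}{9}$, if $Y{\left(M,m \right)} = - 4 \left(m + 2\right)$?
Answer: $\frac{2323}{585} \approx 3.9709$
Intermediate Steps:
$Y{\left(M,m \right)} = -8 - 4 m$ ($Y{\left(M,m \right)} = - 4 \left(2 + m\right) = -8 - 4 m$)
$\frac{108}{260} + \frac{Y{\left(-10,-10 \right)}}{9} = \frac{108}{260} + \frac{-8 - -40}{9} = 108 \cdot \frac{1}{260} + \left(-8 + 40\right) \frac{1}{9} = \frac{27}{65} + 32 \cdot \frac{1}{9} = \frac{27}{65} + \frac{32}{9} = \frac{2323}{585}$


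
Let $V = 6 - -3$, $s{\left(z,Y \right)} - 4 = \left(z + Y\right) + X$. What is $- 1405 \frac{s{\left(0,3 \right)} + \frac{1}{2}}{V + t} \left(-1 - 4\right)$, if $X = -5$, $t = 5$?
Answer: $\frac{35125}{28} \approx 1254.5$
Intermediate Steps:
$s{\left(z,Y \right)} = -1 + Y + z$ ($s{\left(z,Y \right)} = 4 - \left(5 - Y - z\right) = 4 + \left(-5 + Y + z\right) = -1 + Y + z$)
$V = 9$ ($V = 6 + 3 = 9$)
$- 1405 \frac{s{\left(0,3 \right)} + \frac{1}{2}}{V + t} \left(-1 - 4\right) = - 1405 \frac{\left(-1 + 3 + 0\right) + \frac{1}{2}}{9 + 5} \left(-1 - 4\right) = - 1405 \frac{2 + \frac{1}{2}}{14} \left(-5\right) = - 1405 \cdot \frac{5}{2} \cdot \frac{1}{14} \left(-5\right) = - 1405 \cdot \frac{5}{28} \left(-5\right) = \left(-1405\right) \left(- \frac{25}{28}\right) = \frac{35125}{28}$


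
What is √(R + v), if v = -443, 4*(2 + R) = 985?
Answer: I*√795/2 ≈ 14.098*I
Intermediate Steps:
R = 977/4 (R = -2 + (¼)*985 = -2 + 985/4 = 977/4 ≈ 244.25)
√(R + v) = √(977/4 - 443) = √(-795/4) = I*√795/2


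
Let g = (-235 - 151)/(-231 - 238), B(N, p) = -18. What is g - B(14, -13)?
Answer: 8828/469 ≈ 18.823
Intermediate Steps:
g = 386/469 (g = -386/(-469) = -386*(-1/469) = 386/469 ≈ 0.82303)
g - B(14, -13) = 386/469 - 1*(-18) = 386/469 + 18 = 8828/469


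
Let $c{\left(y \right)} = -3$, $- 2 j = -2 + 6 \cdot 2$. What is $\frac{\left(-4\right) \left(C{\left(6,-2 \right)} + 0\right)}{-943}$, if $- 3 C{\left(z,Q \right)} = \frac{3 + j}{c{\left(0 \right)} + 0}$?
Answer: $- \frac{8}{8487} \approx -0.00094262$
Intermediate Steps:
$j = -5$ ($j = - \frac{-2 + 6 \cdot 2}{2} = - \frac{-2 + 12}{2} = \left(- \frac{1}{2}\right) 10 = -5$)
$C{\left(z,Q \right)} = - \frac{2}{9}$ ($C{\left(z,Q \right)} = - \frac{\left(3 - 5\right) \frac{1}{-3 + 0}}{3} = - \frac{\left(-2\right) \frac{1}{-3}}{3} = - \frac{\left(-2\right) \left(- \frac{1}{3}\right)}{3} = \left(- \frac{1}{3}\right) \frac{2}{3} = - \frac{2}{9}$)
$\frac{\left(-4\right) \left(C{\left(6,-2 \right)} + 0\right)}{-943} = \frac{\left(-4\right) \left(- \frac{2}{9} + 0\right)}{-943} = \left(-4\right) \left(- \frac{2}{9}\right) \left(- \frac{1}{943}\right) = \frac{8}{9} \left(- \frac{1}{943}\right) = - \frac{8}{8487}$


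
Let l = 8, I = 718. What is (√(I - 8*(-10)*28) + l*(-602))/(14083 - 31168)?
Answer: 4816/17085 - √2958/17085 ≈ 0.27870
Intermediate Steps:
(√(I - 8*(-10)*28) + l*(-602))/(14083 - 31168) = (√(718 - 8*(-10)*28) + 8*(-602))/(14083 - 31168) = (√(718 + 80*28) - 4816)/(-17085) = (√(718 + 2240) - 4816)*(-1/17085) = (√2958 - 4816)*(-1/17085) = (-4816 + √2958)*(-1/17085) = 4816/17085 - √2958/17085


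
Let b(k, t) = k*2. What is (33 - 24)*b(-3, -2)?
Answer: -54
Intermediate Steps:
b(k, t) = 2*k
(33 - 24)*b(-3, -2) = (33 - 24)*(2*(-3)) = 9*(-6) = -54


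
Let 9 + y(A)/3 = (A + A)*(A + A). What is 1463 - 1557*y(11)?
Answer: -2217262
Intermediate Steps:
y(A) = -27 + 12*A² (y(A) = -27 + 3*((A + A)*(A + A)) = -27 + 3*((2*A)*(2*A)) = -27 + 3*(4*A²) = -27 + 12*A²)
1463 - 1557*y(11) = 1463 - 1557*(-27 + 12*11²) = 1463 - 1557*(-27 + 12*121) = 1463 - 1557*(-27 + 1452) = 1463 - 1557*1425 = 1463 - 2218725 = -2217262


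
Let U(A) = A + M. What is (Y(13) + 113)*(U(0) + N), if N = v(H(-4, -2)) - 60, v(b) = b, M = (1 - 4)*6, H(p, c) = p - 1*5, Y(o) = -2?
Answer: -9657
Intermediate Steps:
H(p, c) = -5 + p (H(p, c) = p - 5 = -5 + p)
M = -18 (M = -3*6 = -18)
U(A) = -18 + A (U(A) = A - 18 = -18 + A)
N = -69 (N = (-5 - 4) - 60 = -9 - 60 = -69)
(Y(13) + 113)*(U(0) + N) = (-2 + 113)*((-18 + 0) - 69) = 111*(-18 - 69) = 111*(-87) = -9657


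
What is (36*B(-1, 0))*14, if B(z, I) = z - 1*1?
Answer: -1008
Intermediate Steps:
B(z, I) = -1 + z (B(z, I) = z - 1 = -1 + z)
(36*B(-1, 0))*14 = (36*(-1 - 1))*14 = (36*(-2))*14 = -72*14 = -1008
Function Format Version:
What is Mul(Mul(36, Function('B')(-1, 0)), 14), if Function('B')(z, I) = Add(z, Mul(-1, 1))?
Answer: -1008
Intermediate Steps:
Function('B')(z, I) = Add(-1, z) (Function('B')(z, I) = Add(z, -1) = Add(-1, z))
Mul(Mul(36, Function('B')(-1, 0)), 14) = Mul(Mul(36, Add(-1, -1)), 14) = Mul(Mul(36, -2), 14) = Mul(-72, 14) = -1008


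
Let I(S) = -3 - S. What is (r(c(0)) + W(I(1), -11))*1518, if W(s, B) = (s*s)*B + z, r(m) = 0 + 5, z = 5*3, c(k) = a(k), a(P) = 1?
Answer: -236808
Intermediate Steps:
c(k) = 1
z = 15
r(m) = 5
W(s, B) = 15 + B*s**2 (W(s, B) = (s*s)*B + 15 = s**2*B + 15 = B*s**2 + 15 = 15 + B*s**2)
(r(c(0)) + W(I(1), -11))*1518 = (5 + (15 - 11*(-3 - 1*1)**2))*1518 = (5 + (15 - 11*(-3 - 1)**2))*1518 = (5 + (15 - 11*(-4)**2))*1518 = (5 + (15 - 11*16))*1518 = (5 + (15 - 176))*1518 = (5 - 161)*1518 = -156*1518 = -236808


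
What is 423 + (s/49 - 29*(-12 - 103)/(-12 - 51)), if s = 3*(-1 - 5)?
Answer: 163036/441 ≈ 369.70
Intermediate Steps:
s = -18 (s = 3*(-6) = -18)
423 + (s/49 - 29*(-12 - 103)/(-12 - 51)) = 423 + (-18/49 - 29*(-12 - 103)/(-12 - 51)) = 423 + (-18*1/49 - 29/((-63/(-115)))) = 423 + (-18/49 - 29/((-63*(-1/115)))) = 423 + (-18/49 - 29/63/115) = 423 + (-18/49 - 29*115/63) = 423 + (-18/49 - 3335/63) = 423 - 23507/441 = 163036/441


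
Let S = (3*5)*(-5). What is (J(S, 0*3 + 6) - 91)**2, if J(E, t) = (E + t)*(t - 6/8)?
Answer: 3286969/16 ≈ 2.0544e+5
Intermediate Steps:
S = -75 (S = 15*(-5) = -75)
J(E, t) = (-3/4 + t)*(E + t) (J(E, t) = (E + t)*(t - 6*1/8) = (E + t)*(t - 3/4) = (E + t)*(-3/4 + t) = (-3/4 + t)*(E + t))
(J(S, 0*3 + 6) - 91)**2 = (((0*3 + 6)**2 - 3/4*(-75) - 3*(0*3 + 6)/4 - 75*(0*3 + 6)) - 91)**2 = (((0 + 6)**2 + 225/4 - 3*(0 + 6)/4 - 75*(0 + 6)) - 91)**2 = ((6**2 + 225/4 - 3/4*6 - 75*6) - 91)**2 = ((36 + 225/4 - 9/2 - 450) - 91)**2 = (-1449/4 - 91)**2 = (-1813/4)**2 = 3286969/16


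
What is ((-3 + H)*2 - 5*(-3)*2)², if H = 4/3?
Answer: 6400/9 ≈ 711.11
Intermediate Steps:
H = 4/3 (H = 4*(⅓) = 4/3 ≈ 1.3333)
((-3 + H)*2 - 5*(-3)*2)² = ((-3 + 4/3)*2 - 5*(-3)*2)² = (-5/3*2 + 15*2)² = (-10/3 + 30)² = (80/3)² = 6400/9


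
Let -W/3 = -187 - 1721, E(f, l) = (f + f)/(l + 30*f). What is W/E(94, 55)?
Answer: 4114125/47 ≈ 87535.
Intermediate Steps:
E(f, l) = 2*f/(l + 30*f) (E(f, l) = (2*f)/(l + 30*f) = 2*f/(l + 30*f))
W = 5724 (W = -3*(-187 - 1721) = -3*(-1908) = 5724)
W/E(94, 55) = 5724/((2*94/(55 + 30*94))) = 5724/((2*94/(55 + 2820))) = 5724/((2*94/2875)) = 5724/((2*94*(1/2875))) = 5724/(188/2875) = 5724*(2875/188) = 4114125/47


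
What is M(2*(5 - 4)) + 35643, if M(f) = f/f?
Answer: 35644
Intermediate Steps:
M(f) = 1
M(2*(5 - 4)) + 35643 = 1 + 35643 = 35644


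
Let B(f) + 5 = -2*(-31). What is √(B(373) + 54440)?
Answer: √54497 ≈ 233.45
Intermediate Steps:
B(f) = 57 (B(f) = -5 - 2*(-31) = -5 + 62 = 57)
√(B(373) + 54440) = √(57 + 54440) = √54497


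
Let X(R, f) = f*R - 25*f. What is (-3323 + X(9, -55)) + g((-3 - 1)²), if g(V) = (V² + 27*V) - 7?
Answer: -1762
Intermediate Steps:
g(V) = -7 + V² + 27*V
X(R, f) = -25*f + R*f (X(R, f) = R*f - 25*f = -25*f + R*f)
(-3323 + X(9, -55)) + g((-3 - 1)²) = (-3323 - 55*(-25 + 9)) + (-7 + ((-3 - 1)²)² + 27*(-3 - 1)²) = (-3323 - 55*(-16)) + (-7 + ((-4)²)² + 27*(-4)²) = (-3323 + 880) + (-7 + 16² + 27*16) = -2443 + (-7 + 256 + 432) = -2443 + 681 = -1762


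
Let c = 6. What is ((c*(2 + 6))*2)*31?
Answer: 2976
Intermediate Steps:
((c*(2 + 6))*2)*31 = ((6*(2 + 6))*2)*31 = ((6*8)*2)*31 = (48*2)*31 = 96*31 = 2976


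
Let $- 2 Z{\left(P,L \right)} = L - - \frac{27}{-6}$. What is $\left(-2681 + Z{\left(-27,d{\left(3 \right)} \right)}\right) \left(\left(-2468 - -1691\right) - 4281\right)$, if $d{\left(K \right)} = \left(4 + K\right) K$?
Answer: $\frac{27204453}{2} \approx 1.3602 \cdot 10^{7}$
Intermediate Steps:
$d{\left(K \right)} = K \left(4 + K\right)$
$Z{\left(P,L \right)} = \frac{9}{4} - \frac{L}{2}$ ($Z{\left(P,L \right)} = - \frac{L - - \frac{27}{-6}}{2} = - \frac{L - \left(-27\right) \left(- \frac{1}{6}\right)}{2} = - \frac{L - \frac{9}{2}}{2} = - \frac{- \frac{9}{2} + L}{2} = \frac{9}{4} - \frac{L}{2}$)
$\left(-2681 + Z{\left(-27,d{\left(3 \right)} \right)}\right) \left(\left(-2468 - -1691\right) - 4281\right) = \left(-2681 + \left(\frac{9}{4} - \frac{3 \left(4 + 3\right)}{2}\right)\right) \left(\left(-2468 - -1691\right) - 4281\right) = \left(-2681 + \left(\frac{9}{4} - \frac{3 \cdot 7}{2}\right)\right) \left(\left(-2468 + 1691\right) - 4281\right) = \left(-2681 + \left(\frac{9}{4} - \frac{21}{2}\right)\right) \left(-777 - 4281\right) = \left(-2681 + \left(\frac{9}{4} - \frac{21}{2}\right)\right) \left(-5058\right) = \left(-2681 - \frac{33}{4}\right) \left(-5058\right) = \left(- \frac{10757}{4}\right) \left(-5058\right) = \frac{27204453}{2}$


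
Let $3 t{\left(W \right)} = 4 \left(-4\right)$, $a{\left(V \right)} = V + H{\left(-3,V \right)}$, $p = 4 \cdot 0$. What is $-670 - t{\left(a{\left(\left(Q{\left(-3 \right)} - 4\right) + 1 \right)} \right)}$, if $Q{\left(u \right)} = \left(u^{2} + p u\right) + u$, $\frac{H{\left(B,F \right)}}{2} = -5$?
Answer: $- \frac{1994}{3} \approx -664.67$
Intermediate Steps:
$H{\left(B,F \right)} = -10$ ($H{\left(B,F \right)} = 2 \left(-5\right) = -10$)
$p = 0$
$Q{\left(u \right)} = u + u^{2}$ ($Q{\left(u \right)} = \left(u^{2} + 0 u\right) + u = \left(u^{2} + 0\right) + u = u^{2} + u = u + u^{2}$)
$a{\left(V \right)} = -10 + V$ ($a{\left(V \right)} = V - 10 = -10 + V$)
$t{\left(W \right)} = - \frac{16}{3}$ ($t{\left(W \right)} = \frac{4 \left(-4\right)}{3} = \frac{1}{3} \left(-16\right) = - \frac{16}{3}$)
$-670 - t{\left(a{\left(\left(Q{\left(-3 \right)} - 4\right) + 1 \right)} \right)} = -670 - - \frac{16}{3} = -670 + \frac{16}{3} = - \frac{1994}{3}$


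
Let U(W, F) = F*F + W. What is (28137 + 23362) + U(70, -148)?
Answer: 73473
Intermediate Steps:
U(W, F) = W + F² (U(W, F) = F² + W = W + F²)
(28137 + 23362) + U(70, -148) = (28137 + 23362) + (70 + (-148)²) = 51499 + (70 + 21904) = 51499 + 21974 = 73473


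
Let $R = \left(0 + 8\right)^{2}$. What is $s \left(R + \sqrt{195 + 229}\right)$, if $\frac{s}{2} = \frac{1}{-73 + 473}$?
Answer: $\frac{8}{25} + \frac{\sqrt{106}}{100} \approx 0.42296$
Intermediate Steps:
$s = \frac{1}{200}$ ($s = \frac{2}{-73 + 473} = \frac{2}{400} = 2 \cdot \frac{1}{400} = \frac{1}{200} \approx 0.005$)
$R = 64$ ($R = 8^{2} = 64$)
$s \left(R + \sqrt{195 + 229}\right) = \frac{64 + \sqrt{195 + 229}}{200} = \frac{64 + \sqrt{424}}{200} = \frac{64 + 2 \sqrt{106}}{200} = \frac{8}{25} + \frac{\sqrt{106}}{100}$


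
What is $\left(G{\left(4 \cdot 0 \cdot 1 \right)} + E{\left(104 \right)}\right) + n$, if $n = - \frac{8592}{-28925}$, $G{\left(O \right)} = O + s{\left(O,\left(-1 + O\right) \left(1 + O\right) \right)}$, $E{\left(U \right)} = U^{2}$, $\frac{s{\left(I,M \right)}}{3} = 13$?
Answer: $\frac{313989467}{28925} \approx 10855.0$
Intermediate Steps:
$s{\left(I,M \right)} = 39$ ($s{\left(I,M \right)} = 3 \cdot 13 = 39$)
$G{\left(O \right)} = 39 + O$ ($G{\left(O \right)} = O + 39 = 39 + O$)
$n = \frac{8592}{28925}$ ($n = \left(-8592\right) \left(- \frac{1}{28925}\right) = \frac{8592}{28925} \approx 0.29704$)
$\left(G{\left(4 \cdot 0 \cdot 1 \right)} + E{\left(104 \right)}\right) + n = \left(\left(39 + 4 \cdot 0 \cdot 1\right) + 104^{2}\right) + \frac{8592}{28925} = \left(\left(39 + 0 \cdot 1\right) + 10816\right) + \frac{8592}{28925} = \left(\left(39 + 0\right) + 10816\right) + \frac{8592}{28925} = \left(39 + 10816\right) + \frac{8592}{28925} = 10855 + \frac{8592}{28925} = \frac{313989467}{28925}$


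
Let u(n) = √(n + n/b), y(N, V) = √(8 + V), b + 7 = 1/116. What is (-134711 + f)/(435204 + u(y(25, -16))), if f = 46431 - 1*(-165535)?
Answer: 77255/(435204 + 2^(¾)*√563645*√I/811) ≈ 0.17751 - 4.4903e-7*I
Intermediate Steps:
f = 211966 (f = 46431 + 165535 = 211966)
b = -811/116 (b = -7 + 1/116 = -811/116 ≈ -6.9914)
u(n) = √563645*√n/811 (u(n) = √(n + n/(-811/116)) = √(n + n*(-116/811)) = √(n - 116*n/811) = √(695*n/811) = √563645*√n/811)
(-134711 + f)/(435204 + u(y(25, -16))) = (-134711 + 211966)/(435204 + √563645*√(√(8 - 16))/811) = 77255/(435204 + √563645*√(√(-8))/811) = 77255/(435204 + √563645*√(2*I*√2)/811) = 77255/(435204 + √563645*(2^(¾)*√I)/811) = 77255/(435204 + 2^(¾)*√563645*√I/811)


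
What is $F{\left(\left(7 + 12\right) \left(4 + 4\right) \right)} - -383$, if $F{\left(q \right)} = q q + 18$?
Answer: $23505$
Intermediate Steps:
$F{\left(q \right)} = 18 + q^{2}$ ($F{\left(q \right)} = q^{2} + 18 = 18 + q^{2}$)
$F{\left(\left(7 + 12\right) \left(4 + 4\right) \right)} - -383 = \left(18 + \left(\left(7 + 12\right) \left(4 + 4\right)\right)^{2}\right) - -383 = \left(18 + \left(19 \cdot 8\right)^{2}\right) + 383 = \left(18 + 152^{2}\right) + 383 = \left(18 + 23104\right) + 383 = 23122 + 383 = 23505$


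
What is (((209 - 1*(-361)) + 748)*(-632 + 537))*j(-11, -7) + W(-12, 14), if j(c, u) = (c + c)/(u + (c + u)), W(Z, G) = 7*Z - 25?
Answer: -551469/5 ≈ -1.1029e+5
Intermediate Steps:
W(Z, G) = -25 + 7*Z
j(c, u) = 2*c/(c + 2*u) (j(c, u) = (2*c)/(c + 2*u) = 2*c/(c + 2*u))
(((209 - 1*(-361)) + 748)*(-632 + 537))*j(-11, -7) + W(-12, 14) = (((209 - 1*(-361)) + 748)*(-632 + 537))*(2*(-11)/(-11 + 2*(-7))) + (-25 + 7*(-12)) = (((209 + 361) + 748)*(-95))*(2*(-11)/(-11 - 14)) + (-25 - 84) = ((570 + 748)*(-95))*(2*(-11)/(-25)) - 109 = (1318*(-95))*(2*(-11)*(-1/25)) - 109 = -125210*22/25 - 109 = -550924/5 - 109 = -551469/5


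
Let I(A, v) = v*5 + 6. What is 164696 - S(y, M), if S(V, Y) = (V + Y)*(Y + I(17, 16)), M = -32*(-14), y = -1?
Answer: -74002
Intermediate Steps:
I(A, v) = 6 + 5*v (I(A, v) = 5*v + 6 = 6 + 5*v)
M = 448
S(V, Y) = (86 + Y)*(V + Y) (S(V, Y) = (V + Y)*(Y + (6 + 5*16)) = (V + Y)*(Y + (6 + 80)) = (V + Y)*(Y + 86) = (V + Y)*(86 + Y) = (86 + Y)*(V + Y))
164696 - S(y, M) = 164696 - (448² + 86*(-1) + 86*448 - 1*448) = 164696 - (200704 - 86 + 38528 - 448) = 164696 - 1*238698 = 164696 - 238698 = -74002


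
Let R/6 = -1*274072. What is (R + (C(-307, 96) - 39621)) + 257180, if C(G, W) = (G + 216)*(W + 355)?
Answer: -1467914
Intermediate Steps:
R = -1644432 (R = 6*(-1*274072) = 6*(-274072) = -1644432)
C(G, W) = (216 + G)*(355 + W)
(R + (C(-307, 96) - 39621)) + 257180 = (-1644432 + ((76680 + 216*96 + 355*(-307) - 307*96) - 39621)) + 257180 = (-1644432 + ((76680 + 20736 - 108985 - 29472) - 39621)) + 257180 = (-1644432 + (-41041 - 39621)) + 257180 = (-1644432 - 80662) + 257180 = -1725094 + 257180 = -1467914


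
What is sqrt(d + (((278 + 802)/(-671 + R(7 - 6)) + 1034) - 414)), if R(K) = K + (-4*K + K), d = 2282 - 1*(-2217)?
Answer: sqrt(2317816711)/673 ≈ 71.536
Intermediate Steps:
d = 4499 (d = 2282 + 2217 = 4499)
R(K) = -2*K (R(K) = K - 3*K = -2*K)
sqrt(d + (((278 + 802)/(-671 + R(7 - 6)) + 1034) - 414)) = sqrt(4499 + (((278 + 802)/(-671 - 2*(7 - 6)) + 1034) - 414)) = sqrt(4499 + ((1080/(-671 - 2*1) + 1034) - 414)) = sqrt(4499 + ((1080/(-671 - 2) + 1034) - 414)) = sqrt(4499 + ((1080/(-673) + 1034) - 414)) = sqrt(4499 + ((1080*(-1/673) + 1034) - 414)) = sqrt(4499 + ((-1080/673 + 1034) - 414)) = sqrt(4499 + (694802/673 - 414)) = sqrt(4499 + 416180/673) = sqrt(3444007/673) = sqrt(2317816711)/673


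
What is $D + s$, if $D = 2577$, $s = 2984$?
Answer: $5561$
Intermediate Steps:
$D + s = 2577 + 2984 = 5561$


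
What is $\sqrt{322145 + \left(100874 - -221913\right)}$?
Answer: $2 \sqrt{161233} \approx 803.08$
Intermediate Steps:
$\sqrt{322145 + \left(100874 - -221913\right)} = \sqrt{322145 + \left(100874 + 221913\right)} = \sqrt{322145 + 322787} = \sqrt{644932} = 2 \sqrt{161233}$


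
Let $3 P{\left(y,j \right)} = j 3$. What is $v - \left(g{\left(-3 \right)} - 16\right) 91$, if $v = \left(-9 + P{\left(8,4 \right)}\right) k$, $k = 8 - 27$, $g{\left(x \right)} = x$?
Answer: $1824$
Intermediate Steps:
$P{\left(y,j \right)} = j$ ($P{\left(y,j \right)} = \frac{j 3}{3} = \frac{3 j}{3} = j$)
$k = -19$ ($k = 8 - 27 = -19$)
$v = 95$ ($v = \left(-9 + 4\right) \left(-19\right) = \left(-5\right) \left(-19\right) = 95$)
$v - \left(g{\left(-3 \right)} - 16\right) 91 = 95 - \left(-3 - 16\right) 91 = 95 - \left(-19\right) 91 = 95 - -1729 = 95 + 1729 = 1824$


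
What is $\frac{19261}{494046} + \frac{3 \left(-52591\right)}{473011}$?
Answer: $- \frac{893979931}{3034924578} \approx -0.29456$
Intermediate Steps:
$\frac{19261}{494046} + \frac{3 \left(-52591\right)}{473011} = 19261 \cdot \frac{1}{494046} - \frac{2049}{6143} = \frac{19261}{494046} - \frac{2049}{6143} = - \frac{893979931}{3034924578}$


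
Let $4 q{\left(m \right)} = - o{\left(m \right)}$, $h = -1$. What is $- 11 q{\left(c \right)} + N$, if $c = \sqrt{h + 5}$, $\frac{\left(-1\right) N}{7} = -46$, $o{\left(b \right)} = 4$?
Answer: $333$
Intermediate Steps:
$N = 322$ ($N = \left(-7\right) \left(-46\right) = 322$)
$c = 2$ ($c = \sqrt{-1 + 5} = \sqrt{4} = 2$)
$q{\left(m \right)} = -1$ ($q{\left(m \right)} = \frac{\left(-1\right) 4}{4} = \frac{1}{4} \left(-4\right) = -1$)
$- 11 q{\left(c \right)} + N = \left(-11\right) \left(-1\right) + 322 = 11 + 322 = 333$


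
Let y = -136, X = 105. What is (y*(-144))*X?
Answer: 2056320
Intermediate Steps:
(y*(-144))*X = -136*(-144)*105 = 19584*105 = 2056320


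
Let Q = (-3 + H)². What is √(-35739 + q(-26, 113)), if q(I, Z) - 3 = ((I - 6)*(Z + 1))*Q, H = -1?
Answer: 6*I*√2614 ≈ 306.76*I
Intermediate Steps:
Q = 16 (Q = (-3 - 1)² = (-4)² = 16)
q(I, Z) = 3 + 16*(1 + Z)*(-6 + I) (q(I, Z) = 3 + ((I - 6)*(Z + 1))*16 = 3 + ((-6 + I)*(1 + Z))*16 = 3 + ((1 + Z)*(-6 + I))*16 = 3 + 16*(1 + Z)*(-6 + I))
√(-35739 + q(-26, 113)) = √(-35739 + (-93 - 96*113 + 16*(-26) + 16*(-26)*113)) = √(-35739 + (-93 - 10848 - 416 - 47008)) = √(-35739 - 58365) = √(-94104) = 6*I*√2614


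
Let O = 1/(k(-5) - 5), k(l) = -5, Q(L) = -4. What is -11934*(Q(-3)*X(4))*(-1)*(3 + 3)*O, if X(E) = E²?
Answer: 2291328/5 ≈ 4.5827e+5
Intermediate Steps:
O = -⅒ (O = 1/(-5 - 5) = 1/(-10) = -⅒ ≈ -0.10000)
-11934*(Q(-3)*X(4))*(-1)*(3 + 3)*O = -11934*-4*4²*(-1)*(3 + 3)*(-⅒) = -11934*-4*16*(-1)*6*(-⅒) = -11934*(-64*(-1))*(-3)/5 = -763776*(-3)/5 = -11934*(-192/5) = 2291328/5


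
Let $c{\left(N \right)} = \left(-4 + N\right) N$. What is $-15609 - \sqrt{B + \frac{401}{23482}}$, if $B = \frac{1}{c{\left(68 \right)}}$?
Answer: $-15609 - \frac{\sqrt{176507020249}}{3193552} \approx -15609.0$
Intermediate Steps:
$c{\left(N \right)} = N \left(-4 + N\right)$
$B = \frac{1}{4352}$ ($B = \frac{1}{68 \left(-4 + 68\right)} = \frac{1}{68 \cdot 64} = \frac{1}{4352} \approx 0.00022978$)
$-15609 - \sqrt{B + \frac{401}{23482}} = -15609 - \sqrt{\frac{1}{4352} + \frac{401}{23482}} = -15609 - \sqrt{\frac{884317}{51096832}} = -15609 - \frac{\sqrt{176507020249}}{3193552}$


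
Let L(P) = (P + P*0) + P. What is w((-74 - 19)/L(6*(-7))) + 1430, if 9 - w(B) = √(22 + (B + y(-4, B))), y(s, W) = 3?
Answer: 1439 - √5117/14 ≈ 1433.9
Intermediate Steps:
L(P) = 2*P (L(P) = (P + 0) + P = P + P = 2*P)
w(B) = 9 - √(25 + B) (w(B) = 9 - √(22 + (B + 3)) = 9 - √(22 + (3 + B)) = 9 - √(25 + B))
w((-74 - 19)/L(6*(-7))) + 1430 = (9 - √(25 + (-74 - 19)/((2*(6*(-7)))))) + 1430 = (9 - √(25 - 93/(2*(-42)))) + 1430 = (9 - √(25 - 93/(-84))) + 1430 = (9 - √(25 - 93*(-1/84))) + 1430 = (9 - √(25 + 31/28)) + 1430 = (9 - √(731/28)) + 1430 = (9 - √5117/14) + 1430 = 1439 - √5117/14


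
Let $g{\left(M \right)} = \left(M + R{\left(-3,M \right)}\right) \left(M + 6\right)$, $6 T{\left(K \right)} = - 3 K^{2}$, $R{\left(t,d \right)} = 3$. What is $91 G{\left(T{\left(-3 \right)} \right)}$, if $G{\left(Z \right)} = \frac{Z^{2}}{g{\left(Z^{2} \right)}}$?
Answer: $\frac{468}{155} \approx 3.0194$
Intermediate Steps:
$T{\left(K \right)} = - \frac{K^{2}}{2}$ ($T{\left(K \right)} = \frac{\left(-3\right) K^{2}}{6} = - \frac{K^{2}}{2}$)
$g{\left(M \right)} = \left(3 + M\right) \left(6 + M\right)$ ($g{\left(M \right)} = \left(M + 3\right) \left(M + 6\right) = \left(3 + M\right) \left(6 + M\right)$)
$G{\left(Z \right)} = \frac{Z^{2}}{18 + Z^{4} + 9 Z^{2}}$ ($G{\left(Z \right)} = \frac{Z^{2}}{18 + \left(Z^{2}\right)^{2} + 9 Z^{2}} = \frac{Z^{2}}{18 + Z^{4} + 9 Z^{2}}$)
$91 G{\left(T{\left(-3 \right)} \right)} = 91 \frac{\left(- \frac{\left(-3\right)^{2}}{2}\right)^{2}}{18 + \left(- \frac{\left(-3\right)^{2}}{2}\right)^{4} + 9 \left(- \frac{\left(-3\right)^{2}}{2}\right)^{2}} = 91 \frac{\left(\left(- \frac{1}{2}\right) 9\right)^{2}}{18 + \left(\left(- \frac{1}{2}\right) 9\right)^{4} + 9 \left(\left(- \frac{1}{2}\right) 9\right)^{2}} = 91 \frac{\left(- \frac{9}{2}\right)^{2}}{18 + \left(- \frac{9}{2}\right)^{4} + 9 \left(- \frac{9}{2}\right)^{2}} = 91 \frac{81}{4 \left(18 + \frac{6561}{16} + 9 \cdot \frac{81}{4}\right)} = 91 \frac{81}{4 \left(18 + \frac{6561}{16} + \frac{729}{4}\right)} = 91 \frac{81}{4 \cdot \frac{9765}{16}} = 91 \cdot \frac{81}{4} \cdot \frac{16}{9765} = 91 \cdot \frac{36}{1085} = \frac{468}{155}$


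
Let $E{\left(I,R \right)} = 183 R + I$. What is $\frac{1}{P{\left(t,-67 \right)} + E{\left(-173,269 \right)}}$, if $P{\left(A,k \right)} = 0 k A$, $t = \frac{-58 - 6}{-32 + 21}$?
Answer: $\frac{1}{49054} \approx 2.0386 \cdot 10^{-5}$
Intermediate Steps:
$t = \frac{64}{11}$ ($t = - \frac{64}{-11} = \left(-64\right) \left(- \frac{1}{11}\right) = \frac{64}{11} \approx 5.8182$)
$E{\left(I,R \right)} = I + 183 R$
$P{\left(A,k \right)} = 0$ ($P{\left(A,k \right)} = 0 A = 0$)
$\frac{1}{P{\left(t,-67 \right)} + E{\left(-173,269 \right)}} = \frac{1}{0 + \left(-173 + 183 \cdot 269\right)} = \frac{1}{0 + \left(-173 + 49227\right)} = \frac{1}{0 + 49054} = \frac{1}{49054}$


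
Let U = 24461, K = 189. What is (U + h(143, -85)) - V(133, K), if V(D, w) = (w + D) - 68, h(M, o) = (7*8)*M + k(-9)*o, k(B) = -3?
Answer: 32470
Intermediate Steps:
h(M, o) = -3*o + 56*M (h(M, o) = (7*8)*M - 3*o = 56*M - 3*o = -3*o + 56*M)
V(D, w) = -68 + D + w (V(D, w) = (D + w) - 68 = -68 + D + w)
(U + h(143, -85)) - V(133, K) = (24461 + (-3*(-85) + 56*143)) - (-68 + 133 + 189) = (24461 + (255 + 8008)) - 1*254 = (24461 + 8263) - 254 = 32724 - 254 = 32470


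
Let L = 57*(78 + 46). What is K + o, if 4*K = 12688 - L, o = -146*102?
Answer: -13487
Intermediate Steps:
o = -14892
L = 7068 (L = 57*124 = 7068)
K = 1405 (K = (12688 - 1*7068)/4 = (12688 - 7068)/4 = (¼)*5620 = 1405)
K + o = 1405 - 14892 = -13487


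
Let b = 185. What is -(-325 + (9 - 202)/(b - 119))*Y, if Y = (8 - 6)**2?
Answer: 43286/33 ≈ 1311.7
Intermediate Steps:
Y = 4 (Y = 2**2 = 4)
-(-325 + (9 - 202)/(b - 119))*Y = -(-325 + (9 - 202)/(185 - 119))*4 = -(-325 - 193/66)*4 = -(-21643)*4/66 = -1*(-43286/33) = 43286/33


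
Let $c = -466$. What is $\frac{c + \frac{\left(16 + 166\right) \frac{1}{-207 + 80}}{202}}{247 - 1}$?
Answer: $- \frac{1992491}{1051814} \approx -1.8943$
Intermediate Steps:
$\frac{c + \frac{\left(16 + 166\right) \frac{1}{-207 + 80}}{202}}{247 - 1} = \frac{-466 + \frac{\left(16 + 166\right) \frac{1}{-207 + 80}}{202}}{247 - 1} = \frac{-466 + \frac{182}{-127} \cdot \frac{1}{202}}{246} = \left(-466 + 182 \left(- \frac{1}{127}\right) \frac{1}{202}\right) \frac{1}{246} = \left(-466 - \frac{91}{12827}\right) \frac{1}{246} = \left(- \frac{5977473}{12827}\right) \frac{1}{246} = - \frac{1992491}{1051814}$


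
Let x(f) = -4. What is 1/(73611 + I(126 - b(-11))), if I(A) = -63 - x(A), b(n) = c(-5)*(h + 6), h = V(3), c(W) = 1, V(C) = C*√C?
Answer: 1/73552 ≈ 1.3596e-5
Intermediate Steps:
V(C) = C^(3/2)
h = 3*√3 (h = 3^(3/2) = 3*√3 ≈ 5.1962)
b(n) = 6 + 3*√3 (b(n) = 1*(3*√3 + 6) = 1*(6 + 3*√3) = 6 + 3*√3)
I(A) = -59 (I(A) = -63 - 1*(-4) = -63 + 4 = -59)
1/(73611 + I(126 - b(-11))) = 1/(73611 - 59) = 1/73552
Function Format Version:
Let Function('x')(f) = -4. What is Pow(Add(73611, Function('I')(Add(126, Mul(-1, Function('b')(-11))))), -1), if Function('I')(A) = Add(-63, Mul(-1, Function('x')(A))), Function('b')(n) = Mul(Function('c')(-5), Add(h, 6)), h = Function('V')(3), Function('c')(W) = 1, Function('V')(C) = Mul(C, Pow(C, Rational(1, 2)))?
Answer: Rational(1, 73552) ≈ 1.3596e-5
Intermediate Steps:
Function('V')(C) = Pow(C, Rational(3, 2))
h = Mul(3, Pow(3, Rational(1, 2))) (h = Pow(3, Rational(3, 2)) = Mul(3, Pow(3, Rational(1, 2))) ≈ 5.1962)
Function('b')(n) = Add(6, Mul(3, Pow(3, Rational(1, 2)))) (Function('b')(n) = Mul(1, Add(Mul(3, Pow(3, Rational(1, 2))), 6)) = Mul(1, Add(6, Mul(3, Pow(3, Rational(1, 2))))) = Add(6, Mul(3, Pow(3, Rational(1, 2)))))
Function('I')(A) = -59 (Function('I')(A) = Add(-63, Mul(-1, -4)) = Add(-63, 4) = -59)
Pow(Add(73611, Function('I')(Add(126, Mul(-1, Function('b')(-11))))), -1) = Pow(Add(73611, -59), -1) = Pow(73552, -1) = Rational(1, 73552)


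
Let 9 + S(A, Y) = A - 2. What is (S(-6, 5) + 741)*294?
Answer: 212856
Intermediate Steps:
S(A, Y) = -11 + A (S(A, Y) = -9 + (A - 2) = -9 + (-2 + A) = -11 + A)
(S(-6, 5) + 741)*294 = ((-11 - 6) + 741)*294 = (-17 + 741)*294 = 724*294 = 212856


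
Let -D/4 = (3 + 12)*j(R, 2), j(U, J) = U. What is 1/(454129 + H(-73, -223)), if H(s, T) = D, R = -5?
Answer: 1/454429 ≈ 2.2006e-6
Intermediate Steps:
D = 300 (D = -4*(3 + 12)*(-5) = -60*(-5) = -4*(-75) = 300)
H(s, T) = 300
1/(454129 + H(-73, -223)) = 1/(454129 + 300) = 1/454429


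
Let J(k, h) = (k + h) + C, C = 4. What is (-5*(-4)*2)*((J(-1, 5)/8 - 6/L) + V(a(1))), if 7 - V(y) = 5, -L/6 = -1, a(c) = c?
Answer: 80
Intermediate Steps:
L = 6 (L = -6*(-1) = 6)
V(y) = 2 (V(y) = 7 - 1*5 = 7 - 5 = 2)
J(k, h) = 4 + h + k (J(k, h) = (k + h) + 4 = (h + k) + 4 = 4 + h + k)
(-5*(-4)*2)*((J(-1, 5)/8 - 6/L) + V(a(1))) = (-5*(-4)*2)*(((4 + 5 - 1)/8 - 6/6) + 2) = (20*2)*((8*(⅛) - 6*⅙) + 2) = 40*((1 - 1) + 2) = 40*(0 + 2) = 40*2 = 80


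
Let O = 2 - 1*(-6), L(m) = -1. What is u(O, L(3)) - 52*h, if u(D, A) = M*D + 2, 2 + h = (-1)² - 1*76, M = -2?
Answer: 3990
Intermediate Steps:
O = 8 (O = 2 + 6 = 8)
h = -77 (h = -2 + ((-1)² - 1*76) = -2 + (1 - 76) = -2 - 75 = -77)
u(D, A) = 2 - 2*D (u(D, A) = -2*D + 2 = 2 - 2*D)
u(O, L(3)) - 52*h = (2 - 2*8) - 52*(-77) = (2 - 16) + 4004 = -14 + 4004 = 3990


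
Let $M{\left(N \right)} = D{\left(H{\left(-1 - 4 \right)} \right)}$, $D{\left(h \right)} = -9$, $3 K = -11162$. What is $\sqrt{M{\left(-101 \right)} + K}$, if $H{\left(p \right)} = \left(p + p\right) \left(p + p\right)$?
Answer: $\frac{i \sqrt{33567}}{3} \approx 61.071 i$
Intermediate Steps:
$K = - \frac{11162}{3}$ ($K = \frac{1}{3} \left(-11162\right) = - \frac{11162}{3} \approx -3720.7$)
$H{\left(p \right)} = 4 p^{2}$ ($H{\left(p \right)} = 2 p 2 p = 4 p^{2}$)
$M{\left(N \right)} = -9$
$\sqrt{M{\left(-101 \right)} + K} = \sqrt{-9 - \frac{11162}{3}} = \sqrt{- \frac{11189}{3}} = \frac{i \sqrt{33567}}{3}$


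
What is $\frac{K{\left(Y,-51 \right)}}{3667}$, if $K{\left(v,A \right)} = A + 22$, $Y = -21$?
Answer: $- \frac{29}{3667} \approx -0.0079084$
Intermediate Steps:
$K{\left(v,A \right)} = 22 + A$
$\frac{K{\left(Y,-51 \right)}}{3667} = \frac{22 - 51}{3667} = \left(-29\right) \frac{1}{3667} = - \frac{29}{3667}$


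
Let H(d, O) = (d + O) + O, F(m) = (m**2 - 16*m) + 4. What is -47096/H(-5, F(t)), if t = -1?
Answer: -47096/37 ≈ -1272.9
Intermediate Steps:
F(m) = 4 + m**2 - 16*m
H(d, O) = d + 2*O (H(d, O) = (O + d) + O = d + 2*O)
-47096/H(-5, F(t)) = -47096/(-5 + 2*(4 + (-1)**2 - 16*(-1))) = -47096/(-5 + 2*(4 + 1 + 16)) = -47096/(-5 + 2*21) = -47096/(-5 + 42) = -47096/37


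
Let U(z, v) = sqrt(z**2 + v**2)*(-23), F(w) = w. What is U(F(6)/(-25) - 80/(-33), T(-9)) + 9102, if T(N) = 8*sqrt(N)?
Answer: 9102 - 46*I*sqrt(97198199)/825 ≈ 9102.0 - 549.71*I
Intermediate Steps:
U(z, v) = -23*sqrt(v**2 + z**2) (U(z, v) = sqrt(v**2 + z**2)*(-23) = -23*sqrt(v**2 + z**2))
U(F(6)/(-25) - 80/(-33), T(-9)) + 9102 = -23*sqrt((8*sqrt(-9))**2 + (6/(-25) - 80/(-33))**2) + 9102 = -23*sqrt((8*(3*I))**2 + (6*(-1/25) - 80*(-1/33))**2) + 9102 = -23*sqrt((24*I)**2 + (-6/25 + 80/33)**2) + 9102 = -23*sqrt(-576 + (1802/825)**2) + 9102 = -23*sqrt(-576 + 3247204/680625) + 9102 = -46*I*sqrt(97198199)/825 + 9102 = 9102 - 46*I*sqrt(97198199)/825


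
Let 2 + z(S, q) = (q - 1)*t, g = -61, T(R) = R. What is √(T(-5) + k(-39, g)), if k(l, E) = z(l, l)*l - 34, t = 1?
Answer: √1599 ≈ 39.987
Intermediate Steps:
z(S, q) = -3 + q (z(S, q) = -2 + (q - 1)*1 = -2 + (-1 + q)*1 = -2 + (-1 + q) = -3 + q)
k(l, E) = -34 + l*(-3 + l) (k(l, E) = (-3 + l)*l - 34 = l*(-3 + l) - 34 = -34 + l*(-3 + l))
√(T(-5) + k(-39, g)) = √(-5 + (-34 - 39*(-3 - 39))) = √(-5 + (-34 - 39*(-42))) = √(-5 + (-34 + 1638)) = √(-5 + 1604) = √1599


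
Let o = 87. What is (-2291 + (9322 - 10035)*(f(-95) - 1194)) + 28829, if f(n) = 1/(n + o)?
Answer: 7023593/8 ≈ 8.7795e+5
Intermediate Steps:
f(n) = 1/(87 + n) (f(n) = 1/(n + 87) = 1/(87 + n))
(-2291 + (9322 - 10035)*(f(-95) - 1194)) + 28829 = (-2291 + (9322 - 10035)*(1/(87 - 95) - 1194)) + 28829 = (-2291 - 713*(1/(-8) - 1194)) + 28829 = (-2291 - 713*(-⅛ - 1194)) + 28829 = (-2291 - 713*(-9553/8)) + 28829 = (-2291 + 6811289/8) + 28829 = 6792961/8 + 28829 = 7023593/8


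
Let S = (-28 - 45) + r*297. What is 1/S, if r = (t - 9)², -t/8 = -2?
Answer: 1/14480 ≈ 6.9061e-5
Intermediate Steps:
t = 16 (t = -8*(-2) = 16)
r = 49 (r = (16 - 9)² = 7² = 49)
S = 14480 (S = (-28 - 45) + 49*297 = -73 + 14553 = 14480)
1/S = 1/14480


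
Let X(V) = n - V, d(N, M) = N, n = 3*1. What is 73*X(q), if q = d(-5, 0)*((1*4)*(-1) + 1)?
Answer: -876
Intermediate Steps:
n = 3
q = 15 (q = -5*((1*4)*(-1) + 1) = -5*(4*(-1) + 1) = -5*(-4 + 1) = -5*(-3) = 15)
X(V) = 3 - V
73*X(q) = 73*(3 - 1*15) = 73*(3 - 15) = 73*(-12) = -876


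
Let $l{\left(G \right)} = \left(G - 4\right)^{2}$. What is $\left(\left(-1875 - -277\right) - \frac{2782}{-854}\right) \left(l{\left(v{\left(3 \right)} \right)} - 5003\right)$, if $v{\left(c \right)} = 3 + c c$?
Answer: $\frac{3363236745}{427} \approx 7.8764 \cdot 10^{6}$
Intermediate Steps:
$v{\left(c \right)} = 3 + c^{2}$
$l{\left(G \right)} = \left(-4 + G\right)^{2}$
$\left(\left(-1875 - -277\right) - \frac{2782}{-854}\right) \left(l{\left(v{\left(3 \right)} \right)} - 5003\right) = \left(\left(-1875 - -277\right) - \frac{2782}{-854}\right) \left(\left(-4 + \left(3 + 3^{2}\right)\right)^{2} - 5003\right) = \left(\left(-1875 + 277\right) - - \frac{1391}{427}\right) \left(\left(-4 + \left(3 + 9\right)\right)^{2} - 5003\right) = \left(-1598 + \frac{1391}{427}\right) \left(\left(-4 + 12\right)^{2} - 5003\right) = - \frac{680955 \left(8^{2} - 5003\right)}{427} = - \frac{680955 \left(64 - 5003\right)}{427} = \left(- \frac{680955}{427}\right) \left(-4939\right) = \frac{3363236745}{427}$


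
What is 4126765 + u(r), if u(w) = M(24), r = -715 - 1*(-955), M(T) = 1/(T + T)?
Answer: 198084721/48 ≈ 4.1268e+6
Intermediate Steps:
M(T) = 1/(2*T)
r = 240 (r = -715 + 955 = 240)
u(w) = 1/48 (u(w) = (1/2)/24 = (1/2)*(1/24) = 1/48)
4126765 + u(r) = 4126765 + 1/48 = 198084721/48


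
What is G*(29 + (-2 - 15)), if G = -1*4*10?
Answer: -480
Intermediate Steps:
G = -40 (G = -4*10 = -40)
G*(29 + (-2 - 15)) = -40*(29 + (-2 - 15)) = -40*(29 - 17) = -40*12 = -480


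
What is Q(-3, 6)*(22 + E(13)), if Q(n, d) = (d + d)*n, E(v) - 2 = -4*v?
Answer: 1008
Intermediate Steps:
E(v) = 2 - 4*v
Q(n, d) = 2*d*n (Q(n, d) = (2*d)*n = 2*d*n)
Q(-3, 6)*(22 + E(13)) = (2*6*(-3))*(22 + (2 - 4*13)) = -36*(22 + (2 - 52)) = -36*(22 - 50) = -36*(-28) = 1008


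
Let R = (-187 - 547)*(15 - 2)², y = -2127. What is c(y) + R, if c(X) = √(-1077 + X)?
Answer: -124046 + 6*I*√89 ≈ -1.2405e+5 + 56.604*I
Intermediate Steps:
R = -124046 (R = -734*13² = -734*169 = -124046)
c(y) + R = √(-1077 - 2127) - 124046 = √(-3204) - 124046 = 6*I*√89 - 124046 = -124046 + 6*I*√89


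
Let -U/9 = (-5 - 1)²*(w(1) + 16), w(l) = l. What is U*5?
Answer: -27540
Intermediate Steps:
U = -5508 (U = -9*(-5 - 1)²*(1 + 16) = -9*(-6)²*17 = -324*17 = -9*612 = -5508)
U*5 = -5508*5 = -27540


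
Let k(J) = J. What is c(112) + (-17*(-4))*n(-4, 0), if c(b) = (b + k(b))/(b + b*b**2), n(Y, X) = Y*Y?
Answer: 13648962/12545 ≈ 1088.0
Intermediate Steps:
n(Y, X) = Y**2
c(b) = 2*b/(b + b**3) (c(b) = (b + b)/(b + b*b**2) = (2*b)/(b + b**3) = 2*b/(b + b**3))
c(112) + (-17*(-4))*n(-4, 0) = 2/(1 + 112**2) - 17*(-4)*(-4)**2 = 2/(1 + 12544) + 68*16 = 2/12545 + 1088 = 13648962/12545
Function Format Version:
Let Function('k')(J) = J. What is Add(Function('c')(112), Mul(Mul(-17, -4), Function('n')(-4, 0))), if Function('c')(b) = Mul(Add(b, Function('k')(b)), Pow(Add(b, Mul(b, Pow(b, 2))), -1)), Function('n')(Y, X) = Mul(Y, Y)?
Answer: Rational(13648962, 12545) ≈ 1088.0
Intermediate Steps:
Function('n')(Y, X) = Pow(Y, 2)
Function('c')(b) = Mul(2, b, Pow(Add(b, Pow(b, 3)), -1)) (Function('c')(b) = Mul(Add(b, b), Pow(Add(b, Mul(b, Pow(b, 2))), -1)) = Mul(Mul(2, b), Pow(Add(b, Pow(b, 3)), -1)) = Mul(2, b, Pow(Add(b, Pow(b, 3)), -1)))
Add(Function('c')(112), Mul(Mul(-17, -4), Function('n')(-4, 0))) = Add(Mul(2, Pow(Add(1, Pow(112, 2)), -1)), Mul(Mul(-17, -4), Pow(-4, 2))) = Add(Mul(2, Pow(Add(1, 12544), -1)), Mul(68, 16)) = Add(Mul(2, Pow(12545, -1)), 1088) = Add(Mul(2, Rational(1, 12545)), 1088) = Add(Rational(2, 12545), 1088) = Rational(13648962, 12545)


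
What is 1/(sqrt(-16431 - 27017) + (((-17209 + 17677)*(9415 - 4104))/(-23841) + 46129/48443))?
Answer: -1701134825251443825/891209407932072690577 - 32934871493614098*I*sqrt(10862)/891209407932072690577 ≈ -0.0019088 - 0.0038515*I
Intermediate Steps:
1/(sqrt(-16431 - 27017) + (((-17209 + 17677)*(9415 - 4104))/(-23841) + 46129/48443)) = 1/(sqrt(-43448) + ((468*5311)*(-1/23841) + 46129*(1/48443))) = 1/(2*I*sqrt(10862) + (2485548*(-1/23841) + 46129/48443)) = 1/(2*I*sqrt(10862) + (-276172/2649 + 46129/48443)) = 1/(2*I*sqrt(10862) - 13256404475/128325507) = 1/(-13256404475/128325507 + 2*I*sqrt(10862))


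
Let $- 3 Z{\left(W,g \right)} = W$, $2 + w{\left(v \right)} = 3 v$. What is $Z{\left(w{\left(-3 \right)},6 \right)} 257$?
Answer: $\frac{2827}{3} \approx 942.33$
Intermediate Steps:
$w{\left(v \right)} = -2 + 3 v$
$Z{\left(W,g \right)} = - \frac{W}{3}$
$Z{\left(w{\left(-3 \right)},6 \right)} 257 = - \frac{-2 + 3 \left(-3\right)}{3} \cdot 257 = - \frac{-2 - 9}{3} \cdot 257 = \left(- \frac{1}{3}\right) \left(-11\right) 257 = \frac{11}{3} \cdot 257 = \frac{2827}{3}$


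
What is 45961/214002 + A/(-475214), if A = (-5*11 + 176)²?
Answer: 4677026843/25424186607 ≈ 0.18396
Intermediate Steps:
A = 14641 (A = (-55 + 176)² = 121² = 14641)
45961/214002 + A/(-475214) = 45961/214002 + 14641/(-475214) = 45961*(1/214002) + 14641*(-1/475214) = 45961/214002 - 14641/475214 = 4677026843/25424186607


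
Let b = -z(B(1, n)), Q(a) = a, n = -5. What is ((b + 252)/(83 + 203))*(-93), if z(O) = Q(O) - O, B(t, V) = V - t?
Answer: -11718/143 ≈ -81.944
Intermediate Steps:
z(O) = 0 (z(O) = O - O = 0)
b = 0 (b = -1*0 = 0)
((b + 252)/(83 + 203))*(-93) = ((0 + 252)/(83 + 203))*(-93) = (252/286)*(-93) = (252*(1/286))*(-93) = (126/143)*(-93) = -11718/143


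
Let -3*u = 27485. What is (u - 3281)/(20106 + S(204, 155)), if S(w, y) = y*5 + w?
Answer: -37328/63255 ≈ -0.59012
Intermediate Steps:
S(w, y) = w + 5*y (S(w, y) = 5*y + w = w + 5*y)
u = -27485/3 (u = -⅓*27485 = -27485/3 ≈ -9161.7)
(u - 3281)/(20106 + S(204, 155)) = (-27485/3 - 3281)/(20106 + (204 + 5*155)) = -37328/(3*(20106 + (204 + 775))) = -37328/(3*(20106 + 979)) = -37328/3/21085 = -37328/3*1/21085 = -37328/63255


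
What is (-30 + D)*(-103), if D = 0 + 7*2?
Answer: 1648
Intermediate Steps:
D = 14 (D = 0 + 14 = 14)
(-30 + D)*(-103) = (-30 + 14)*(-103) = -16*(-103) = 1648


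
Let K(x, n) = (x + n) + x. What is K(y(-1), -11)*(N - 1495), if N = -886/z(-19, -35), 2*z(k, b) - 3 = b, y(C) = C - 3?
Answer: 218823/8 ≈ 27353.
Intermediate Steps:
y(C) = -3 + C
z(k, b) = 3/2 + b/2
K(x, n) = n + 2*x (K(x, n) = (n + x) + x = n + 2*x)
N = 443/8 (N = -886/(3/2 + (1/2)*(-35)) = -886/(3/2 - 35/2) = -886/(-16) = -886*(-1/16) = 443/8 ≈ 55.375)
K(y(-1), -11)*(N - 1495) = (-11 + 2*(-3 - 1))*(443/8 - 1495) = (-11 + 2*(-4))*(-11517/8) = (-11 - 8)*(-11517/8) = -19*(-11517/8) = 218823/8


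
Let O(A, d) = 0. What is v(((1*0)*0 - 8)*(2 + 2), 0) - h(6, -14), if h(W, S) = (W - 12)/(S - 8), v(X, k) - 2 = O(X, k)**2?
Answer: 19/11 ≈ 1.7273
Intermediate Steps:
v(X, k) = 2 (v(X, k) = 2 + 0**2 = 2 + 0 = 2)
h(W, S) = (-12 + W)/(-8 + S)
v(((1*0)*0 - 8)*(2 + 2), 0) - h(6, -14) = 2 - (-12 + 6)/(-8 - 14) = 2 - (-6)/(-22) = 2 - (-1)*(-6)/22 = 2 - 1*3/11 = 2 - 3/11 = 19/11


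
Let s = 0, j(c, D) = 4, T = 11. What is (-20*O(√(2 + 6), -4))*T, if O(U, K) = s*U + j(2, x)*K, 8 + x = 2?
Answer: 3520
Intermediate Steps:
x = -6 (x = -8 + 2 = -6)
O(U, K) = 4*K (O(U, K) = 0*U + 4*K = 0 + 4*K = 4*K)
(-20*O(√(2 + 6), -4))*T = -80*(-4)*11 = -20*(-16)*11 = 320*11 = 3520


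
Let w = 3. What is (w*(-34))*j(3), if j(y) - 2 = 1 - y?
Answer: 0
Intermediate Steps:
j(y) = 3 - y (j(y) = 2 + (1 - y) = 3 - y)
(w*(-34))*j(3) = (3*(-34))*(3 - 1*3) = -102*(3 - 3) = -102*0 = 0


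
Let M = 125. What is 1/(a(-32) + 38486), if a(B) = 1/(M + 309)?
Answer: 434/16702925 ≈ 2.5983e-5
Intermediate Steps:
a(B) = 1/434 (a(B) = 1/(125 + 309) = 1/434)
1/(a(-32) + 38486) = 1/(1/434 + 38486) = 1/(16702925/434) = 434/16702925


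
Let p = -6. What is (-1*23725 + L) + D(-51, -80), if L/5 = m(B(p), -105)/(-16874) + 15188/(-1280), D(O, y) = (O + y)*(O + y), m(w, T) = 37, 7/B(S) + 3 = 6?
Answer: -3576391161/539968 ≈ -6623.3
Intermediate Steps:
B(S) = 7/3 (B(S) = 7/(-3 + 6) = 7/3)
D(O, y) = (O + y)²
L = -32041209/539968 (L = 5*(37/(-16874) + 15188/(-1280)) = 5*(37*(-1/16874) + 15188*(-1/1280)) = 5*(-37/16874 - 3797/320) = 5*(-32041209/2699840) = -32041209/539968 ≈ -59.339)
(-1*23725 + L) + D(-51, -80) = (-1*23725 - 32041209/539968) + (-51 - 80)² = (-23725 - 32041209/539968) + (-131)² = -12842782009/539968 + 17161 = -3576391161/539968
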